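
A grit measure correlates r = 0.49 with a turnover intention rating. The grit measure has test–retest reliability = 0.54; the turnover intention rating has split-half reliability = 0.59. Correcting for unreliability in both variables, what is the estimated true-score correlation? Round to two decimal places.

r_true = r_obs / √(r_xx · r_yy) = 0.49 / √(0.54 × 0.59) = 0.49 / √0.3186 = 0.49 / 0.5644 ≈ 0.87.

0.87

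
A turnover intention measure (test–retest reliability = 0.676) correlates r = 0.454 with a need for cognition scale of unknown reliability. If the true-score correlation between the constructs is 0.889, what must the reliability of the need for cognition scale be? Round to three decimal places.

r_true = r_obs / √(r_xx · r_yy) ⇒ 0.889 = 0.454 / √(0.676 · r_yy).
√(0.676 · r_yy) = 0.454 / 0.889 = 0.5107; 0.676 · r_yy = 0.2608; r_yy = 0.2608 / 0.676 ≈ 0.386.

0.386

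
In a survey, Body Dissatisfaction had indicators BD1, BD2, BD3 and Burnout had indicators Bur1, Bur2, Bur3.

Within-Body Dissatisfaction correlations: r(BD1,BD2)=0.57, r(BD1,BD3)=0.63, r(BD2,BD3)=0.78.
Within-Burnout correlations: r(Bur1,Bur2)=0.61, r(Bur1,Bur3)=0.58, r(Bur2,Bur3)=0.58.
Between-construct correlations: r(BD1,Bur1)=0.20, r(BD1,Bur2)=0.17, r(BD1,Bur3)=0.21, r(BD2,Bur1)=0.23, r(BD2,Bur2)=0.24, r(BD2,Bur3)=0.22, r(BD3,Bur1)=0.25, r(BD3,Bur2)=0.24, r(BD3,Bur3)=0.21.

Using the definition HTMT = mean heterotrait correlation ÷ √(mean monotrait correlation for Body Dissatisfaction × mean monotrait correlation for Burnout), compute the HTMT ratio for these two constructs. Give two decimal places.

0.35

Between-construct mean = 1.97/9 = 0.2189.
Mean within-BD = 1.98/3 = 0.6600; mean within-Bur = 1.77/3 = 0.5900.
Geometric mean = √(0.6600 × 0.5900) = 0.6240.
HTMT = 0.2189 / 0.6240 = 0.35.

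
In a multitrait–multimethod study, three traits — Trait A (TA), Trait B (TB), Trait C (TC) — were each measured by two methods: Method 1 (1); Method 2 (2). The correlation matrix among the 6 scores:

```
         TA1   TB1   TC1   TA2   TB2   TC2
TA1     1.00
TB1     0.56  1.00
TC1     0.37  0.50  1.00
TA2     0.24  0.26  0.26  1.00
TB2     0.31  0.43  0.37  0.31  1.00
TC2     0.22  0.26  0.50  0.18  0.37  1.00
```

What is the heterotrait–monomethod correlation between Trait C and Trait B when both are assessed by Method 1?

0.50

Different traits, same method: r(TC1, TB1) = 0.50.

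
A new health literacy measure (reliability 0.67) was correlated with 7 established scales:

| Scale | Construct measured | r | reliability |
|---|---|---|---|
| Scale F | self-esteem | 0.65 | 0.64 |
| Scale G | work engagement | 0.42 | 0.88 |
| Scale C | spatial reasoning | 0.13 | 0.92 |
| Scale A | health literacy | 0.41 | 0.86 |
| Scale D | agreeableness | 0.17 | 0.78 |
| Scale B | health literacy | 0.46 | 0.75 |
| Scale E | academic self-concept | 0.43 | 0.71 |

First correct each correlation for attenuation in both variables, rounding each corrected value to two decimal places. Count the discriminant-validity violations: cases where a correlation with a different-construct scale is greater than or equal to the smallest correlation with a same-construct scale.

Disattenuated r (r / √(r_scale · r_new)):
  Scale F (disc): 0.65 / √(0.64·0.67) = 0.99
  Scale G (disc): 0.42 / √(0.88·0.67) = 0.55
  Scale C (disc): 0.13 / √(0.92·0.67) = 0.17
  Scale A (conv): 0.41 / √(0.86·0.67) = 0.54
  Scale D (disc): 0.17 / √(0.78·0.67) = 0.24
  Scale B (conv): 0.46 / √(0.75·0.67) = 0.65
  Scale E (disc): 0.43 / √(0.71·0.67) = 0.62
Smallest convergent = 0.54. Discriminant values: 0.99, 0.55, 0.17, 0.24, 0.62; count ≥ 0.54 → 3.

3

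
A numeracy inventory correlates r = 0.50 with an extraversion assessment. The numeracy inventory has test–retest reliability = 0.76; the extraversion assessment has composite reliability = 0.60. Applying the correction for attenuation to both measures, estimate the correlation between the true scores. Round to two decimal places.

0.74

r_true = r_obs / √(r_xx · r_yy) = 0.50 / √(0.76 × 0.60) = 0.50 / √0.4560 = 0.50 / 0.6753 ≈ 0.74.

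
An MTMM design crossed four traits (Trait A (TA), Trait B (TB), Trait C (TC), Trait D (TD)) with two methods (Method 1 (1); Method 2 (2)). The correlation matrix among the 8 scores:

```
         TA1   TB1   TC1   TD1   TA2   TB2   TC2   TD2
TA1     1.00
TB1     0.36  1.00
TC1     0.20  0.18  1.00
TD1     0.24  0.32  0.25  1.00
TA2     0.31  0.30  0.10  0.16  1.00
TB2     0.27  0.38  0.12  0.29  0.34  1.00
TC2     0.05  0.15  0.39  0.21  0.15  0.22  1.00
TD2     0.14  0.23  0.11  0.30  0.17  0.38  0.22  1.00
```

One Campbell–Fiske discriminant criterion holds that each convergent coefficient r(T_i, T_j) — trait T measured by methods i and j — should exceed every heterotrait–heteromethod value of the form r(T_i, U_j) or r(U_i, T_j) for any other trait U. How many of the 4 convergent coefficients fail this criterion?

0

Each convergent coefficient versus the relevant comparison correlations:
TA (methods 1·2): 0.31 vs {0.27, 0.30, 0.05, 0.10, 0.14, 0.16} → pass.
TB (methods 1·2): 0.38 vs {0.30, 0.27, 0.15, 0.12, 0.23, 0.29} → pass.
TC (methods 1·2): 0.39 vs {0.10, 0.05, 0.12, 0.15, 0.11, 0.21} → pass.
TD (methods 1·2): 0.30 vs {0.16, 0.14, 0.29, 0.23, 0.21, 0.11} → pass.
0 of 4 fail.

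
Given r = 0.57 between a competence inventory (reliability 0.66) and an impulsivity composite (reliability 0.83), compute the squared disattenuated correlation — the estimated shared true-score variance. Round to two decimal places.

Disattenuated r = 0.57 / √(0.66 × 0.83) = 0.57 / 0.7401 = 0.7702.
Shared true-score variance = 0.7702² = 0.5932 ≈ 0.59.

0.59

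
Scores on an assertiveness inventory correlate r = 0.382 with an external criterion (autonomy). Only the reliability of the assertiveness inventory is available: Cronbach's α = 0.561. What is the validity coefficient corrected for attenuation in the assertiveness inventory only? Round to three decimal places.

Single correction: r_c = r_obs / √r_xx = 0.382 / √0.561 = 0.382 / 0.7490 ≈ 0.510.

0.510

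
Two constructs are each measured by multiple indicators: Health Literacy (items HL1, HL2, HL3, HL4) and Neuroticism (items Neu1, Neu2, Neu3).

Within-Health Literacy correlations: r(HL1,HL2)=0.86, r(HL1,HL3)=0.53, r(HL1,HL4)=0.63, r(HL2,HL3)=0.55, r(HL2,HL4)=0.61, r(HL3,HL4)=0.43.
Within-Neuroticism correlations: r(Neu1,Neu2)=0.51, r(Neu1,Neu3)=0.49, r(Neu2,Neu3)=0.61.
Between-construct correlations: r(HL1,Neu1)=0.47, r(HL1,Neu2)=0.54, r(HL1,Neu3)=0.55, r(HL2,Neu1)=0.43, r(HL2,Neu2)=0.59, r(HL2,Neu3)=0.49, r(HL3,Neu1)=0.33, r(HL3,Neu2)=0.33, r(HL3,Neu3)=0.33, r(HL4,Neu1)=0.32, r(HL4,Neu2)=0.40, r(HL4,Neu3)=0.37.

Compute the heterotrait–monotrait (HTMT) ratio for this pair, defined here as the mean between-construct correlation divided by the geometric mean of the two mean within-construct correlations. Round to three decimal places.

0.755

Between-construct mean = 5.15/12 = 0.4292.
Mean within-HL = 3.61/6 = 0.6017; mean within-Neu = 1.61/3 = 0.5367.
Geometric mean = √(0.6017 × 0.5367) = 0.5683.
HTMT = 0.4292 / 0.5683 = 0.755.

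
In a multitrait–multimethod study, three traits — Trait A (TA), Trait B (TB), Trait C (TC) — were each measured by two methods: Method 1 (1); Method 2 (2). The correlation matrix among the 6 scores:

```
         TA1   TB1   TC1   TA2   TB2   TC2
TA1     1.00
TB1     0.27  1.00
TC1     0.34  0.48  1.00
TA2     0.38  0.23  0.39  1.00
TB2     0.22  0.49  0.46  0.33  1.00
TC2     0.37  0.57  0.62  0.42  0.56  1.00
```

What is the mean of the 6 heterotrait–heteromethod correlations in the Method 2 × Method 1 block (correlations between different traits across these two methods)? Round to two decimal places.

HTHM values (method 2 × method 1): 0.23, 0.39, 0.22, 0.46, 0.37, 0.57; mean = 2.24/6 = 0.37.

0.37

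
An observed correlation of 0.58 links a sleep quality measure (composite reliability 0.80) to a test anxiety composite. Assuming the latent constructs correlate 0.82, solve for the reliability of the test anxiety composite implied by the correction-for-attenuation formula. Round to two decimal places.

r_true = r_obs / √(r_xx · r_yy) ⇒ 0.82 = 0.58 / √(0.80 · r_yy).
√(0.80 · r_yy) = 0.58 / 0.82 = 0.7073; 0.80 · r_yy = 0.5003; r_yy = 0.5003 / 0.80 ≈ 0.63.

0.63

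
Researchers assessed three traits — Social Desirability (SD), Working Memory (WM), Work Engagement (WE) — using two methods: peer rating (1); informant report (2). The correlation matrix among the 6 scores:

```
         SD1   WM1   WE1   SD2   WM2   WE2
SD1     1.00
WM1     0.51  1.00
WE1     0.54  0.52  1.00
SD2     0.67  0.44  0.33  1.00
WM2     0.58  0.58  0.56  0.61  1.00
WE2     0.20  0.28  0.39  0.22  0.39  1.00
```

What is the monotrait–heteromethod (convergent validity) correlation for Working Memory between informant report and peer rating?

0.58

Same trait (WM), different methods: r(WM2, WM1) = 0.58.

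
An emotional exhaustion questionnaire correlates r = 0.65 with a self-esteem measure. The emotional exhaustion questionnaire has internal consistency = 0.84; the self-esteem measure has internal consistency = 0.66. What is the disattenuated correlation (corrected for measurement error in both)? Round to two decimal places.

0.87

r_true = r_obs / √(r_xx · r_yy) = 0.65 / √(0.84 × 0.66) = 0.65 / √0.5544 = 0.65 / 0.7446 ≈ 0.87.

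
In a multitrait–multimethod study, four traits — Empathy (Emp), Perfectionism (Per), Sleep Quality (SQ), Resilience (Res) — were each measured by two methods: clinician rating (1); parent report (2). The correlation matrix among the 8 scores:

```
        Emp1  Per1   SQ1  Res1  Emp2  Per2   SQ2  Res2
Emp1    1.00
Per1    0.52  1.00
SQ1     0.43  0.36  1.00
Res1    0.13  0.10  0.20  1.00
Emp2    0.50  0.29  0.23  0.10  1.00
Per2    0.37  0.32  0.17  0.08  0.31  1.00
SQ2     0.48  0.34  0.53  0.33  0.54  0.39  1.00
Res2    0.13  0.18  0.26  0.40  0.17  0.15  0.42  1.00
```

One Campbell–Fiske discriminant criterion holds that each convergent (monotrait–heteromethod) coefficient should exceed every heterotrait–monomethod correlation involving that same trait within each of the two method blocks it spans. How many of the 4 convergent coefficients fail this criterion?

Each convergent coefficient versus the relevant comparison correlations:
Emp (methods 1·2): 0.50 vs {0.52, 0.31, 0.43, 0.54, 0.13, 0.17} → fail.
Per (methods 1·2): 0.32 vs {0.52, 0.31, 0.36, 0.39, 0.10, 0.15} → fail.
SQ (methods 1·2): 0.53 vs {0.43, 0.54, 0.36, 0.39, 0.20, 0.42} → fail.
Res (methods 1·2): 0.40 vs {0.13, 0.17, 0.10, 0.15, 0.20, 0.42} → fail.
4 of 4 fail.

4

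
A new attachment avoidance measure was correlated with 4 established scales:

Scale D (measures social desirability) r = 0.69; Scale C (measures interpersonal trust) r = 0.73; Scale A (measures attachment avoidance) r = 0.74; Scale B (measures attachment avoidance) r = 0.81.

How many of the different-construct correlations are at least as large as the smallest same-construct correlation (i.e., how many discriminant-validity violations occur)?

Convergent (same construct = attachment avoidance): Scale A, Scale B.
Smallest convergent = 0.74. Discriminant values: 0.69, 0.73; count ≥ 0.74 → 0.

0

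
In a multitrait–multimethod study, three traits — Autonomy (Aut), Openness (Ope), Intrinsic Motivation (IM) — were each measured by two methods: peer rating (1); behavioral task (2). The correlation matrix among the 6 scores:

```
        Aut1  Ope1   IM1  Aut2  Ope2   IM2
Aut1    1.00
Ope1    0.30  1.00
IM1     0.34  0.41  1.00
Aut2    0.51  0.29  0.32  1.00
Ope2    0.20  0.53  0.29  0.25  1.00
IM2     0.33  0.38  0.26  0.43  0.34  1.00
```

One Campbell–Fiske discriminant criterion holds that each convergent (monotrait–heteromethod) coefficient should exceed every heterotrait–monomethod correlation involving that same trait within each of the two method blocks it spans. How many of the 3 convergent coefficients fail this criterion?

Each convergent coefficient versus the relevant comparison correlations:
Aut (methods 1·2): 0.51 vs {0.30, 0.25, 0.34, 0.43} → pass.
Ope (methods 1·2): 0.53 vs {0.30, 0.25, 0.41, 0.34} → pass.
IM (methods 1·2): 0.26 vs {0.34, 0.43, 0.41, 0.34} → fail.
1 of 3 fail.

1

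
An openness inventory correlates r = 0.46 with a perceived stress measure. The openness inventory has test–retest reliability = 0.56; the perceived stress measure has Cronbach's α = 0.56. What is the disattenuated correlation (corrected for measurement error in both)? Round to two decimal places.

r_true = r_obs / √(r_xx · r_yy) = 0.46 / √(0.56 × 0.56) = 0.46 / √0.3136 = 0.46 / 0.5600 ≈ 0.82.

0.82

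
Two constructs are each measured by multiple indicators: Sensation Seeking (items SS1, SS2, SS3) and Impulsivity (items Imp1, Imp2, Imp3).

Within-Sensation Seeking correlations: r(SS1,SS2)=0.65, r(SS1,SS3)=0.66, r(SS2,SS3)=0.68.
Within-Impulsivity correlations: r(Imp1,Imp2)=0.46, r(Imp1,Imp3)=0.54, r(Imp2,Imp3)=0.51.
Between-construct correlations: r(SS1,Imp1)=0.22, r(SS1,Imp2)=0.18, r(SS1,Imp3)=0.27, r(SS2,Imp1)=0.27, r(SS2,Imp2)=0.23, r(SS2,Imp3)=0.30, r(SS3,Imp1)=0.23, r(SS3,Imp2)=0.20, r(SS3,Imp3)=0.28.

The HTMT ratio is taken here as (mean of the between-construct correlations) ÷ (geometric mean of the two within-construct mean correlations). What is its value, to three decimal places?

0.419

Between-construct mean = 2.18/9 = 0.2422.
Mean within-SS = 1.99/3 = 0.6633; mean within-Imp = 1.51/3 = 0.5033.
Geometric mean = √(0.6633 × 0.5033) = 0.5778.
HTMT = 0.2422 / 0.5778 = 0.419.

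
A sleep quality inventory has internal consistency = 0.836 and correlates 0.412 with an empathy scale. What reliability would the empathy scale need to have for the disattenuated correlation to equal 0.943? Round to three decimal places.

r_true = r_obs / √(r_xx · r_yy) ⇒ 0.943 = 0.412 / √(0.836 · r_yy).
√(0.836 · r_yy) = 0.412 / 0.943 = 0.4369; 0.836 · r_yy = 0.1909; r_yy = 0.1909 / 0.836 ≈ 0.228.

0.228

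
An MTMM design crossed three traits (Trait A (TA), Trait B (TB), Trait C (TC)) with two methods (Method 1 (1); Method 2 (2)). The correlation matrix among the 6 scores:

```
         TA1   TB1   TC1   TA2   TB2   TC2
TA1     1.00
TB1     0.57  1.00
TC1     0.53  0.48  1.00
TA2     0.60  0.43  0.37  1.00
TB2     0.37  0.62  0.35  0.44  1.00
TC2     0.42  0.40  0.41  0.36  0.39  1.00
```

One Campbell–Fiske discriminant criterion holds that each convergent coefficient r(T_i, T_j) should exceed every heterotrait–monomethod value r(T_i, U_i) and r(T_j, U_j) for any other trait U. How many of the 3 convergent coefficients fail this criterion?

Convergent coefficients and their comparison sets:
TA (methods 1·2): 0.60 vs {0.57, 0.44, 0.53, 0.36} → pass.
TB (methods 1·2): 0.62 vs {0.57, 0.44, 0.48, 0.39} → pass.
TC (methods 1·2): 0.41 vs {0.53, 0.36, 0.48, 0.39} → fail.
1 of 3 fail.

1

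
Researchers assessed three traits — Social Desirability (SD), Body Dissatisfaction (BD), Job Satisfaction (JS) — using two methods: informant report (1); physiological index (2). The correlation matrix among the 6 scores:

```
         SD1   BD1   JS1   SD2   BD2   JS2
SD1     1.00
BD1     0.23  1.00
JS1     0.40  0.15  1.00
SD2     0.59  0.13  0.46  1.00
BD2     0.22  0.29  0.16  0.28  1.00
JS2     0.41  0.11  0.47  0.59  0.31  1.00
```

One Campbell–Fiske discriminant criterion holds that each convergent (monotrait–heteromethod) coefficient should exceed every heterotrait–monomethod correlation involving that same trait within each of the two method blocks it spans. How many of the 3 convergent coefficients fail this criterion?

Each convergent coefficient versus the relevant comparison correlations:
SD (methods 1·2): 0.59 vs {0.23, 0.28, 0.40, 0.59} → fail.
BD (methods 1·2): 0.29 vs {0.23, 0.28, 0.15, 0.31} → fail.
JS (methods 1·2): 0.47 vs {0.40, 0.59, 0.15, 0.31} → fail.
3 of 3 fail.

3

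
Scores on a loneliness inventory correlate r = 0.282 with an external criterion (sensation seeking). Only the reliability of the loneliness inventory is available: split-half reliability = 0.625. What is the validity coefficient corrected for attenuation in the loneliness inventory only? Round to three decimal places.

0.357

Single correction: r_c = r_obs / √r_xx = 0.282 / √0.625 = 0.282 / 0.7906 ≈ 0.357.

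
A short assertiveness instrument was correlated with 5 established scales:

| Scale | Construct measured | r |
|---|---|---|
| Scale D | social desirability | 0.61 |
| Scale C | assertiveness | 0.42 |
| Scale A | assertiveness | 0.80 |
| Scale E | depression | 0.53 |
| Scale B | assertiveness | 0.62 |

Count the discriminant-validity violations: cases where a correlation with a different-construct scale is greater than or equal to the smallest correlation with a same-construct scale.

Convergent (same construct = assertiveness): Scale C, Scale A, Scale B.
Smallest convergent = 0.42. Discriminant values: 0.61, 0.53; count ≥ 0.42 → 2.

2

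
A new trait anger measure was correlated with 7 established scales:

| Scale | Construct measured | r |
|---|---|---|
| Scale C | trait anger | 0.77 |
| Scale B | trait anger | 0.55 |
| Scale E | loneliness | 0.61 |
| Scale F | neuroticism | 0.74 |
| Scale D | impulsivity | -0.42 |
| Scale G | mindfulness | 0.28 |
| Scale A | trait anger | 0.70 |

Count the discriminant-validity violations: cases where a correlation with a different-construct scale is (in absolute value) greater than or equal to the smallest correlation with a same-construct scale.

2

Convergent (same construct = trait anger): Scale C, Scale B, Scale A.
Smallest convergent = 0.55. Discriminant |r|: 0.61, 0.74, 0.42, 0.28; count ≥ 0.55 → 2.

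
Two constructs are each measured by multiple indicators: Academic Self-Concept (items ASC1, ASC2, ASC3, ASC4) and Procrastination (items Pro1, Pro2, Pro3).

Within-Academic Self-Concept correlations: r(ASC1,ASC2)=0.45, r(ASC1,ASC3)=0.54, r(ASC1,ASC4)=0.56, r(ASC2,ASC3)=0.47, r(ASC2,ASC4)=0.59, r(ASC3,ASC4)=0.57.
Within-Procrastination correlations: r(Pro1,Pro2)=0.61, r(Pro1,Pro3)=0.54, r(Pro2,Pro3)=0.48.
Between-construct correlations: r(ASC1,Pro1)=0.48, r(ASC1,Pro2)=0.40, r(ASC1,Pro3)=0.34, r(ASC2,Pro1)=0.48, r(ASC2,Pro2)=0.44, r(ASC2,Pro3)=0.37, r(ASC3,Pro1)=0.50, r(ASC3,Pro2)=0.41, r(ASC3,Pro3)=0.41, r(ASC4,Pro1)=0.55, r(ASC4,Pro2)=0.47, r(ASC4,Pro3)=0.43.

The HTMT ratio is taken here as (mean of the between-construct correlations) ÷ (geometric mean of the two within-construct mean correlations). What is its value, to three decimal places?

0.820

Mean between = 5.28/12 = 0.4400.
Mean within-ASC = 3.18/6 = 0.5300; mean within-Pro = 1.63/3 = 0.5433.
Geometric mean = √(0.5300 × 0.5433) = 0.5366.
HTMT = 0.4400 / 0.5366 = 0.820.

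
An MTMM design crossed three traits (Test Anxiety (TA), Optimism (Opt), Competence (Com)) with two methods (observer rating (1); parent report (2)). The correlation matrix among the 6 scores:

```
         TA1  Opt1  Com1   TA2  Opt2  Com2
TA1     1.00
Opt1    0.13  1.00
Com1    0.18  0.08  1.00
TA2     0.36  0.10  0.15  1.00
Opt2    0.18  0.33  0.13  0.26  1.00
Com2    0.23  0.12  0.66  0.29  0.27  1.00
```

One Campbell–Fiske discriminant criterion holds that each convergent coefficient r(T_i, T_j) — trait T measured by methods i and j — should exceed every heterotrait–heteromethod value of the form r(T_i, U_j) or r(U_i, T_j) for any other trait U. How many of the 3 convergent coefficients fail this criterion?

0

Checking each validity diagonal entry against its comparison values:
TA (methods 1·2): 0.36 vs {0.18, 0.10, 0.23, 0.15} → pass.
Opt (methods 1·2): 0.33 vs {0.10, 0.18, 0.12, 0.13} → pass.
Com (methods 1·2): 0.66 vs {0.15, 0.23, 0.13, 0.12} → pass.
0 of 3 fail.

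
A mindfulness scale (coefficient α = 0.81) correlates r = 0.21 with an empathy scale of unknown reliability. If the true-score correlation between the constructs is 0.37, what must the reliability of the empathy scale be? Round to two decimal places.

r_true = r_obs / √(r_xx · r_yy) ⇒ 0.37 = 0.21 / √(0.81 · r_yy).
√(0.81 · r_yy) = 0.21 / 0.37 = 0.5676; 0.81 · r_yy = 0.3222; r_yy = 0.3222 / 0.81 ≈ 0.40.

0.40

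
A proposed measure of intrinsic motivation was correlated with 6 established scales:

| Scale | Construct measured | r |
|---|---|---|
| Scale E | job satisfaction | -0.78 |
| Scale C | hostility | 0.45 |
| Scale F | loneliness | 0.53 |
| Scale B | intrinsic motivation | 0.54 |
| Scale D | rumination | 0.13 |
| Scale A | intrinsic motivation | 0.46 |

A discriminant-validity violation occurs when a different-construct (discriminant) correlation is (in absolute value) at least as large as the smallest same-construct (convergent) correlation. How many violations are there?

Convergent (same construct = intrinsic motivation): Scale B, Scale A.
Smallest convergent = 0.46. Discriminant |r|: 0.78, 0.45, 0.53, 0.13; count ≥ 0.46 → 2.

2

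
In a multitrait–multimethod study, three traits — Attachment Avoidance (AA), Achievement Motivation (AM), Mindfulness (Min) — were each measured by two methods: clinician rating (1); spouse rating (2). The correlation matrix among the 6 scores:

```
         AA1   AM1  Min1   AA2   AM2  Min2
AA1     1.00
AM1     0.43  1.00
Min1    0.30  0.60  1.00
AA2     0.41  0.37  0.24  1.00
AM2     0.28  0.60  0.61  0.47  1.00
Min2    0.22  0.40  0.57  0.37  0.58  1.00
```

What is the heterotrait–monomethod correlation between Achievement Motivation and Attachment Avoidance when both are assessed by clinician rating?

0.43

Different traits, same method: r(AM1, AA1) = 0.43.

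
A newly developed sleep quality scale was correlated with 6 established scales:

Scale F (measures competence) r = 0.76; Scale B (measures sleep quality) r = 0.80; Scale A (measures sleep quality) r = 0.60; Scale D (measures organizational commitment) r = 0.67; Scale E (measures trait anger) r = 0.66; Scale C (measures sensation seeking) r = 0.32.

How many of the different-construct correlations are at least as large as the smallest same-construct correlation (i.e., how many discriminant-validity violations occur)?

3

Convergent (same construct = sleep quality): Scale B, Scale A.
Smallest convergent = 0.60. Discriminant values: 0.76, 0.67, 0.66, 0.32; count ≥ 0.60 → 3.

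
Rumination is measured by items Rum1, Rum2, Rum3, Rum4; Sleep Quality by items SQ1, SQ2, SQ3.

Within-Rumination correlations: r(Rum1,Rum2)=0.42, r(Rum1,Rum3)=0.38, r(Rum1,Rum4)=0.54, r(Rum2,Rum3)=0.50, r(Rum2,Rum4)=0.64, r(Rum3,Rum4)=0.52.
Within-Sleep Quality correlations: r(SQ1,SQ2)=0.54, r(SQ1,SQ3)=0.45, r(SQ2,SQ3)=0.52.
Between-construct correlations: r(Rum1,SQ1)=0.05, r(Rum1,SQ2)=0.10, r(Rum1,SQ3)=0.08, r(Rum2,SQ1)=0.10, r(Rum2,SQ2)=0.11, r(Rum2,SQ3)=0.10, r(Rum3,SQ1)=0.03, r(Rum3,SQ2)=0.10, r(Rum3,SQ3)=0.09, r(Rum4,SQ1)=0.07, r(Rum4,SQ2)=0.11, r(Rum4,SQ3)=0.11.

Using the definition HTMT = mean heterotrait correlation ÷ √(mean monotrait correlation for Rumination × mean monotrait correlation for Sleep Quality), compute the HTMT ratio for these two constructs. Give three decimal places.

0.174

Mean between = 1.05/12 = 0.0875.
Mean within-Rum = 3.00/6 = 0.5000; mean within-SQ = 1.51/3 = 0.5033.
Geometric mean = √(0.5000 × 0.5033) = 0.5016.
HTMT = 0.0875 / 0.5016 = 0.174.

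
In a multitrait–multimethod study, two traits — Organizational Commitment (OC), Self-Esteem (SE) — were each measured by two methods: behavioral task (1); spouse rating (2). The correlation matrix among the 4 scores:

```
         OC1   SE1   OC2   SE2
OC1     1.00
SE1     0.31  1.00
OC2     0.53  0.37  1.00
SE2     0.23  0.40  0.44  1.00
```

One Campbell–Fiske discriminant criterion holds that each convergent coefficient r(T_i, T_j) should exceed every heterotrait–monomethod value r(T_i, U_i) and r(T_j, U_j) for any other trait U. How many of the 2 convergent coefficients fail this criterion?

1

Convergent coefficients and their comparison sets:
OC (methods 1·2): 0.53 vs {0.31, 0.44} → pass.
SE (methods 1·2): 0.40 vs {0.31, 0.44} → fail.
1 of 2 fail.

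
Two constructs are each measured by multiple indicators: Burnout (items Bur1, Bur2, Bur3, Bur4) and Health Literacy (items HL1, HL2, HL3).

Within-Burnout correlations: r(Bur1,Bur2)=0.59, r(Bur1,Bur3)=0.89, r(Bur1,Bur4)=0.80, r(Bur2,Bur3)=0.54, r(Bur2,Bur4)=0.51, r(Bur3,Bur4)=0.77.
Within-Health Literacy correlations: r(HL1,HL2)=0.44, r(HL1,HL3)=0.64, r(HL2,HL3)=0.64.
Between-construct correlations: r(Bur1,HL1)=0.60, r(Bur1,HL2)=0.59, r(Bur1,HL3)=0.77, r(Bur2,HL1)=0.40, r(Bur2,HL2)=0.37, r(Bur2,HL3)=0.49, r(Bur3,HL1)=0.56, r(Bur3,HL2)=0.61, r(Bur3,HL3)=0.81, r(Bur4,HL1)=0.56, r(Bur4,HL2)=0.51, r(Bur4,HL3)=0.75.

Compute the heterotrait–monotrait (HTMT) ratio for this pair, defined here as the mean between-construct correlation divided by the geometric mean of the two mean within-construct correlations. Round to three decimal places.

0.935

Mean between = 7.02/12 = 0.5850.
Mean within-Bur = 4.10/6 = 0.6833; mean within-HL = 1.72/3 = 0.5733.
Geometric mean = √(0.6833 × 0.5733) = 0.6259.
HTMT = 0.5850 / 0.6259 = 0.935.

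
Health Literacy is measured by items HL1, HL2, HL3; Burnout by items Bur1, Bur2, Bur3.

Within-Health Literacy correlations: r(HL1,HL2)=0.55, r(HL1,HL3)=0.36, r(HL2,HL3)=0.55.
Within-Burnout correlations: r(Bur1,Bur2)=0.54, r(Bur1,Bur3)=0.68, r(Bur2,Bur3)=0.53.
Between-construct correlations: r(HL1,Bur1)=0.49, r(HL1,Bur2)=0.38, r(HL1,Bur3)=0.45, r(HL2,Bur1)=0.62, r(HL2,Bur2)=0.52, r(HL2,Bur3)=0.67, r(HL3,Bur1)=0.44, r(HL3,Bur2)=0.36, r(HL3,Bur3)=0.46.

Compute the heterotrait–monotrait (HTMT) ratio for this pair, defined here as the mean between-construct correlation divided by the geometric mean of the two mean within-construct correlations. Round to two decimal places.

0.92

Mean between = 4.39/9 = 0.4878.
Mean within-HL = 1.46/3 = 0.4867; mean within-Bur = 1.75/3 = 0.5833.
Geometric mean = √(0.4867 × 0.5833) = 0.5328.
HTMT = 0.4878 / 0.5328 = 0.92.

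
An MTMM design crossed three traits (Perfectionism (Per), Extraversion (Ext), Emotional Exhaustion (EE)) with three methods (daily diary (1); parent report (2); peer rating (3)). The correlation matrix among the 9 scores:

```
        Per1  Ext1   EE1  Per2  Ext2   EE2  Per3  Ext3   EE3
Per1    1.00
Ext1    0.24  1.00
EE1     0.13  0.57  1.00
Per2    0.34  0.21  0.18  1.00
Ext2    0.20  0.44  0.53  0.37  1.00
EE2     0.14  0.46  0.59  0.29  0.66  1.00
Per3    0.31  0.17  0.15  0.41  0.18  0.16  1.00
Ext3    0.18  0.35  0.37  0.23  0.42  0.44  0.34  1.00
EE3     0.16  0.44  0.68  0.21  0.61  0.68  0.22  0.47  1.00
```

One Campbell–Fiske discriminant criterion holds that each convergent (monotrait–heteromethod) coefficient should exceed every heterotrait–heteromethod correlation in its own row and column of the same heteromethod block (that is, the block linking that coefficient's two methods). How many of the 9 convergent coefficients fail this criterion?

3

Each convergent coefficient versus the relevant comparison correlations:
Per (methods 1·2): 0.34 vs {0.20, 0.21, 0.14, 0.18} → pass.
Per (methods 1·3): 0.31 vs {0.18, 0.17, 0.16, 0.15} → pass.
Per (methods 2·3): 0.41 vs {0.23, 0.18, 0.21, 0.16} → pass.
Ext (methods 1·2): 0.44 vs {0.21, 0.20, 0.46, 0.53} → fail.
Ext (methods 1·3): 0.35 vs {0.17, 0.18, 0.44, 0.37} → fail.
Ext (methods 2·3): 0.42 vs {0.18, 0.23, 0.61, 0.44} → fail.
EE (methods 1·2): 0.59 vs {0.18, 0.14, 0.53, 0.46} → pass.
EE (methods 1·3): 0.68 vs {0.15, 0.16, 0.37, 0.44} → pass.
EE (methods 2·3): 0.68 vs {0.16, 0.21, 0.44, 0.61} → pass.
3 of 9 fail.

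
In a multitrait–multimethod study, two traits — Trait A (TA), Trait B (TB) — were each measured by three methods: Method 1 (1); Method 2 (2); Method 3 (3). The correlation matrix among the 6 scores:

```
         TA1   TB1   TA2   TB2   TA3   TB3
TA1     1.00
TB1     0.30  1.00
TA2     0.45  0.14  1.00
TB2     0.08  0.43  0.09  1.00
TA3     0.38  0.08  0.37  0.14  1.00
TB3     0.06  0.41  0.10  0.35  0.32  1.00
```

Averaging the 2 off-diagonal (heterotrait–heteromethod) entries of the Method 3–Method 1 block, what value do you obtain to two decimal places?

0.07

HTHM values (method 3 × method 1): 0.08, 0.06; mean = 0.14/2 = 0.07.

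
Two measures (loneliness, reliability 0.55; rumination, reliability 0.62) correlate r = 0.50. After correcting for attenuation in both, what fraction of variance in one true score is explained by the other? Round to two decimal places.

0.73

Disattenuated r = 0.50 / √(0.55 × 0.62) = 0.50 / 0.5840 = 0.8562.
Shared true-score variance = 0.8562² = 0.7331 ≈ 0.73.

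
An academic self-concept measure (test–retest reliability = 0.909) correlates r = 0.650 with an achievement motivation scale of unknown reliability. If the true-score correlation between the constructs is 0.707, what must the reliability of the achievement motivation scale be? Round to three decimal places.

r_true = r_obs / √(r_xx · r_yy) ⇒ 0.707 = 0.650 / √(0.909 · r_yy).
√(0.909 · r_yy) = 0.650 / 0.707 = 0.9194; 0.909 · r_yy = 0.8453; r_yy = 0.8453 / 0.909 ≈ 0.930.

0.930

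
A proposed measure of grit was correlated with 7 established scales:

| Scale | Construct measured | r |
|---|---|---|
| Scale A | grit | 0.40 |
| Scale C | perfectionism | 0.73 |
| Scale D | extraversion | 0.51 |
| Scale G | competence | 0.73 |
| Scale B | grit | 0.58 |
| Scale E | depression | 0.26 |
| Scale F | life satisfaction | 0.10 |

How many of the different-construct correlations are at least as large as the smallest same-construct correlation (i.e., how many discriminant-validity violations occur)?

Convergent (same construct = grit): Scale A, Scale B.
Smallest convergent = 0.40. Discriminant values: 0.73, 0.51, 0.73, 0.26, 0.10; count ≥ 0.40 → 3.

3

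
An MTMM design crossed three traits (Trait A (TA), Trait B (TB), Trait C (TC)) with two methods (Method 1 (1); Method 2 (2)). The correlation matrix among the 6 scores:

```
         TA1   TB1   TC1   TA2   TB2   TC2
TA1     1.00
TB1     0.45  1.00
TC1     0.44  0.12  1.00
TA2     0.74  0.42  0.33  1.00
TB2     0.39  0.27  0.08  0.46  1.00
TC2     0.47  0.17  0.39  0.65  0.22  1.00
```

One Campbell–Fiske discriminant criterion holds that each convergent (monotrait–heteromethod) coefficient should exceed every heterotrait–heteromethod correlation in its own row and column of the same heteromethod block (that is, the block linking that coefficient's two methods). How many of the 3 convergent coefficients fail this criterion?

Checking each validity diagonal entry against its comparison values:
TA (methods 1·2): 0.74 vs {0.39, 0.42, 0.47, 0.33} → pass.
TB (methods 1·2): 0.27 vs {0.42, 0.39, 0.17, 0.08} → fail.
TC (methods 1·2): 0.39 vs {0.33, 0.47, 0.08, 0.17} → fail.
2 of 3 fail.

2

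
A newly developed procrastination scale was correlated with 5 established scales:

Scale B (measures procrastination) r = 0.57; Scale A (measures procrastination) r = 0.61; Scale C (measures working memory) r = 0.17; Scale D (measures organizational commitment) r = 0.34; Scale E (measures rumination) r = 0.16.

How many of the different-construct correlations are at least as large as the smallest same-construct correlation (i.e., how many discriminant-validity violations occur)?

0

Convergent (same construct = procrastination): Scale B, Scale A.
Smallest convergent = 0.57. Discriminant values: 0.17, 0.34, 0.16; count ≥ 0.57 → 0.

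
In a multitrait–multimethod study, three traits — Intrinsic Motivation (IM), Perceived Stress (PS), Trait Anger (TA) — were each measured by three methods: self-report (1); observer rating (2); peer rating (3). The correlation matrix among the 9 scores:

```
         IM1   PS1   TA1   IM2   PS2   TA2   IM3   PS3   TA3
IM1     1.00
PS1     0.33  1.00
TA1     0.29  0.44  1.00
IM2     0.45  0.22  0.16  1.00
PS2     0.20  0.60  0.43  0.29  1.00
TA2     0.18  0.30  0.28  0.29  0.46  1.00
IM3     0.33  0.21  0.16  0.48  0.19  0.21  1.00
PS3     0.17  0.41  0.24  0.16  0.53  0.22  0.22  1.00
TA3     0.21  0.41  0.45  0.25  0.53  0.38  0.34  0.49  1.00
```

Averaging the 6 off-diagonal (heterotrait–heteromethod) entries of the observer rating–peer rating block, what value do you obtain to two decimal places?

0.26

HTHM values (method 2 × method 3): 0.16, 0.25, 0.19, 0.53, 0.21, 0.22; mean = 1.56/6 = 0.26.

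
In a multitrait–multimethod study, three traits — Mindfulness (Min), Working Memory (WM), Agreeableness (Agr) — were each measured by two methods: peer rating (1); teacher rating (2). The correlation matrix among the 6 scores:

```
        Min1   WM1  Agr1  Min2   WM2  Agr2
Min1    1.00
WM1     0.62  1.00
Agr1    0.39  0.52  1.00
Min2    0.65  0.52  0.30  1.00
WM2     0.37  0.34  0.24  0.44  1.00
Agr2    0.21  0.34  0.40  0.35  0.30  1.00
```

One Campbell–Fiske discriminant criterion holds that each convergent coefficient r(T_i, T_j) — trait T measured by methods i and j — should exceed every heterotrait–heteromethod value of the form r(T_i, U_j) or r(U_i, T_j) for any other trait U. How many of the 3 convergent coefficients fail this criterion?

Checking each validity diagonal entry against its comparison values:
Min (methods 1·2): 0.65 vs {0.37, 0.52, 0.21, 0.30} → pass.
WM (methods 1·2): 0.34 vs {0.52, 0.37, 0.34, 0.24} → fail.
Agr (methods 1·2): 0.40 vs {0.30, 0.21, 0.24, 0.34} → pass.
1 of 3 fail.

1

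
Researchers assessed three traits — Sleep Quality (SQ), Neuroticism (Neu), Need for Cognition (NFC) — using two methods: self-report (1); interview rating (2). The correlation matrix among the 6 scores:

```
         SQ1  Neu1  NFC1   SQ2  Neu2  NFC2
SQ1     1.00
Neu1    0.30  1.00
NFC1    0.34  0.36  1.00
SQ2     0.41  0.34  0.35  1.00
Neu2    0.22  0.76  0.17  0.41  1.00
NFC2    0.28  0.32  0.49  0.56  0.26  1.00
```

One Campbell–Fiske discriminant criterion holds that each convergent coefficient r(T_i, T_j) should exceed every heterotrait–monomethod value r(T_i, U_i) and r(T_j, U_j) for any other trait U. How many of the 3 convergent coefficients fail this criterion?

2

Checking each validity diagonal entry against its comparison values:
SQ (methods 1·2): 0.41 vs {0.30, 0.41, 0.34, 0.56} → fail.
Neu (methods 1·2): 0.76 vs {0.30, 0.41, 0.36, 0.26} → pass.
NFC (methods 1·2): 0.49 vs {0.34, 0.56, 0.36, 0.26} → fail.
2 of 3 fail.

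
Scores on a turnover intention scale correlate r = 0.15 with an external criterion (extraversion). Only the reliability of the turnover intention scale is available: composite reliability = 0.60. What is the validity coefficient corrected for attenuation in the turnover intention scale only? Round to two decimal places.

0.19

Single correction: r_c = r_obs / √r_xx = 0.15 / √0.60 = 0.15 / 0.7746 ≈ 0.19.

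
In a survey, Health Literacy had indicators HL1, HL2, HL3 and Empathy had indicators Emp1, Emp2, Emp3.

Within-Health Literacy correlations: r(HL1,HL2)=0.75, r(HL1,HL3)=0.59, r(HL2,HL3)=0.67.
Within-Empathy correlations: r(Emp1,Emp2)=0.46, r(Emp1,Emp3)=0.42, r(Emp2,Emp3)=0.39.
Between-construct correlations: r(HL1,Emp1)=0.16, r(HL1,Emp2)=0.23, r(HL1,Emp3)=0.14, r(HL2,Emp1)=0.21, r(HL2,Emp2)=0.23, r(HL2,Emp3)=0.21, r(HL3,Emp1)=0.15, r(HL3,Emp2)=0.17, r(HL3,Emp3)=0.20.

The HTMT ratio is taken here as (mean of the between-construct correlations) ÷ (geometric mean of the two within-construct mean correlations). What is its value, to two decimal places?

0.35

Mean between = 1.70/9 = 0.1889.
Mean within-HL = 2.01/3 = 0.6700; mean within-Emp = 1.27/3 = 0.4233.
Geometric mean = √(0.6700 × 0.4233) = 0.5326.
HTMT = 0.1889 / 0.5326 = 0.35.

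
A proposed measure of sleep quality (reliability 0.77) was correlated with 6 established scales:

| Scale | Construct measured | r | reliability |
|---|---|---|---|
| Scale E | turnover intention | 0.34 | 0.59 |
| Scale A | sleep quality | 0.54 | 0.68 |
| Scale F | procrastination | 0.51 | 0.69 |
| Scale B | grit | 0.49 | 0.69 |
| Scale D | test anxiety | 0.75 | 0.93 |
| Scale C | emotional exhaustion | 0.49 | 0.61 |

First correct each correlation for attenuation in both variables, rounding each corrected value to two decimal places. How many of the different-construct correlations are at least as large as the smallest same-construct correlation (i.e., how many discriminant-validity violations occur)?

Disattenuated r (r / √(r_scale · r_new)):
  Scale E (disc): 0.34 / √(0.59·0.77) = 0.50
  Scale A (conv): 0.54 / √(0.68·0.77) = 0.75
  Scale F (disc): 0.51 / √(0.69·0.77) = 0.70
  Scale B (disc): 0.49 / √(0.69·0.77) = 0.67
  Scale D (disc): 0.75 / √(0.93·0.77) = 0.89
  Scale C (disc): 0.49 / √(0.61·0.77) = 0.71
Smallest convergent = 0.75. Discriminant values: 0.50, 0.70, 0.67, 0.89, 0.71; count ≥ 0.75 → 1.

1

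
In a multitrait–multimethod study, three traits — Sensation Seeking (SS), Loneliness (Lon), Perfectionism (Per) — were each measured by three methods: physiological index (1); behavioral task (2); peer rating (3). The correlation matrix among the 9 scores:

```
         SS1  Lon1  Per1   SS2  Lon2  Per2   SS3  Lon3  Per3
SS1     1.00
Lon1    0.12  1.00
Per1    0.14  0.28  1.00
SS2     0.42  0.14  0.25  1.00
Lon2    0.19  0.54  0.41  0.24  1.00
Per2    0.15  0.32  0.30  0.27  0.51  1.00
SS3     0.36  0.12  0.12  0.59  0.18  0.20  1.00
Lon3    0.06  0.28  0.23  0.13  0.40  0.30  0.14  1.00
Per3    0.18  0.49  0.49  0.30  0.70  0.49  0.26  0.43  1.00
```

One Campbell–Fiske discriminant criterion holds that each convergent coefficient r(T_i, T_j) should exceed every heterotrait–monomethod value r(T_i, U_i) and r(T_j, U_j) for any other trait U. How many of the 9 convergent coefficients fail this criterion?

4

Checking each validity diagonal entry against its comparison values:
SS (methods 1·2): 0.42 vs {0.12, 0.24, 0.14, 0.27} → pass.
SS (methods 1·3): 0.36 vs {0.12, 0.14, 0.14, 0.26} → pass.
SS (methods 2·3): 0.59 vs {0.24, 0.14, 0.27, 0.26} → pass.
Lon (methods 1·2): 0.54 vs {0.12, 0.24, 0.28, 0.51} → pass.
Lon (methods 1·3): 0.28 vs {0.12, 0.14, 0.28, 0.43} → fail.
Lon (methods 2·3): 0.40 vs {0.24, 0.14, 0.51, 0.43} → fail.
Per (methods 1·2): 0.30 vs {0.14, 0.27, 0.28, 0.51} → fail.
Per (methods 1·3): 0.49 vs {0.14, 0.26, 0.28, 0.43} → pass.
Per (methods 2·3): 0.49 vs {0.27, 0.26, 0.51, 0.43} → fail.
4 of 9 fail.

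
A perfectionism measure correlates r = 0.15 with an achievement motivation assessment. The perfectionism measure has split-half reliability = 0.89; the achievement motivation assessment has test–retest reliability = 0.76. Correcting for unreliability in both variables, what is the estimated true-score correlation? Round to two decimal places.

r_true = r_obs / √(r_xx · r_yy) = 0.15 / √(0.89 × 0.76) = 0.15 / √0.6764 = 0.15 / 0.8224 ≈ 0.18.

0.18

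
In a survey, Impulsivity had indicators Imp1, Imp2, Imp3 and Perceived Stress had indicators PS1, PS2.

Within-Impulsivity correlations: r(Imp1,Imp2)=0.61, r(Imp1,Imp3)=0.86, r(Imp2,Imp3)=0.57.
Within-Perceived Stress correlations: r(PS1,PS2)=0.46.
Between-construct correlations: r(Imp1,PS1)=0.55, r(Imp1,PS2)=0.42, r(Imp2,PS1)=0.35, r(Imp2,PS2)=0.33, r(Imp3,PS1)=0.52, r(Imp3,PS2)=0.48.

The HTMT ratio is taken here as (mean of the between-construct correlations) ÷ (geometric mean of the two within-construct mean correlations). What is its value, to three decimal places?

Mean between = 2.65/6 = 0.4417.
Mean within-Imp = 2.04/3 = 0.6800; mean within-PS = 0.46/1 = 0.4600.
Geometric mean = √(0.6800 × 0.4600) = 0.5593.
HTMT = 0.4417 / 0.5593 = 0.790.

0.790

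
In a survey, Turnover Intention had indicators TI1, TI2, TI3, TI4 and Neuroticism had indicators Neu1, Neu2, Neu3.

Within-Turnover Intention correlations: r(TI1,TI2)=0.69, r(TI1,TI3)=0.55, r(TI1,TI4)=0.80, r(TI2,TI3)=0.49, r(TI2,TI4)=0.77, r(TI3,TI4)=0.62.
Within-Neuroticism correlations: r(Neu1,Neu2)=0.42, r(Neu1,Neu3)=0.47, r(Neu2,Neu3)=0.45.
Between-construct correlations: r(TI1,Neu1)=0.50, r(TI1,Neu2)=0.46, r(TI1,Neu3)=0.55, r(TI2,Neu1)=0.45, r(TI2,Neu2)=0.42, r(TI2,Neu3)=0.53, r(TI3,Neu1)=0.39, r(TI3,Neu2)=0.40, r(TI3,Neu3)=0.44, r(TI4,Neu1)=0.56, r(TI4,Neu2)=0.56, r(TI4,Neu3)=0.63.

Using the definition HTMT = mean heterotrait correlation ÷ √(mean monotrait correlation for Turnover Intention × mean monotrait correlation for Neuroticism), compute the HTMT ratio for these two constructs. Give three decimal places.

Mean heterotrait r = 5.89/12 = 0.4908.
Mean within-TI = 3.92/6 = 0.6533; mean within-Neu = 1.34/3 = 0.4467.
Geometric mean = √(0.6533 × 0.4467) = 0.5402.
HTMT = 0.4908 / 0.5402 = 0.909.

0.909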